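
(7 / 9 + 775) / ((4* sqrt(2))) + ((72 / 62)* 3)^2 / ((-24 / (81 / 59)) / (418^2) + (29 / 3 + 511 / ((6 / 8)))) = 13756369968 / 783173003339 + 3491* sqrt(2) / 36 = 137.16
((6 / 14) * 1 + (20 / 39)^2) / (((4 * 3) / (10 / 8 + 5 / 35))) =7363 / 91728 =0.08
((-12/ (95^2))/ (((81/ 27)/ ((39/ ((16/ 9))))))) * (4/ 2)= -351/ 18050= -0.02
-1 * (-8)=8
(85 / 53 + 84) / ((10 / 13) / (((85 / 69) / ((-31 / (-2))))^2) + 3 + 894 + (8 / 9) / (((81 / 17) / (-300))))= 41420586870 / 465871138069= 0.09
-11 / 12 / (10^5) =-11 / 1200000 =-0.00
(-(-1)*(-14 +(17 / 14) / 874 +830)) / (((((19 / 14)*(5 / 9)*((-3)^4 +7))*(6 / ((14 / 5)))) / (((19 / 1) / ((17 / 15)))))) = 37001727 / 384560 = 96.22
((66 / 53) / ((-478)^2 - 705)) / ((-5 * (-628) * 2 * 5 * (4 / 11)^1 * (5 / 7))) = 2541 / 3790698118000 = 0.00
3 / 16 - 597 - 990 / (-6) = -6909 / 16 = -431.81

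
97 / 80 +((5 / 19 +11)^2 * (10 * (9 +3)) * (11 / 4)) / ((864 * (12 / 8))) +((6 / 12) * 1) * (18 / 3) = 36.51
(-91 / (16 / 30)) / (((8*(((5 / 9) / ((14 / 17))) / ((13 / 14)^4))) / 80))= -1880.42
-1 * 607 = -607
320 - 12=308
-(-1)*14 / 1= 14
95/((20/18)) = 171/2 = 85.50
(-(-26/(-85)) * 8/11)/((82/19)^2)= -0.01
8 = 8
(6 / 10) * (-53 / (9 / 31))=-1643 / 15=-109.53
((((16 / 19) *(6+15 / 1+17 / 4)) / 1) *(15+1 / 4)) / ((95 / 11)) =67771 / 1805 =37.55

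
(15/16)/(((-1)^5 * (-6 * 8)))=5/256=0.02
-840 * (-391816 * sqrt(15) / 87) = 109708480 * sqrt(15) / 29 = 14651693.65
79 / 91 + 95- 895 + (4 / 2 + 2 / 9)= -652669 / 819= -796.91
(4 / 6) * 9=6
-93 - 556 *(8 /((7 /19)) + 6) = -108515 /7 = -15502.14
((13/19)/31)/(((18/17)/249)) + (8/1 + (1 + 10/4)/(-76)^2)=14171611/1074336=13.19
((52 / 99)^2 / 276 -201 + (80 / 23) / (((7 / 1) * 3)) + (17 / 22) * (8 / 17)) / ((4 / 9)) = -949000259 / 2103948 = -451.06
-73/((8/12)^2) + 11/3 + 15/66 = -21167/132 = -160.36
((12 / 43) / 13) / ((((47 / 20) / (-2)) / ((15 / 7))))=-7200 / 183911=-0.04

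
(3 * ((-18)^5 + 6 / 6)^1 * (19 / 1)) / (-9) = 35901773 / 3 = 11967257.67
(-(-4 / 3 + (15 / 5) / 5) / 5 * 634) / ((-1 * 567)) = -6974 / 42525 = -0.16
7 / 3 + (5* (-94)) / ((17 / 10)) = -13981 / 51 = -274.14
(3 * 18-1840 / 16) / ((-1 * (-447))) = -61 / 447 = -0.14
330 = 330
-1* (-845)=845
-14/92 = -7/46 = -0.15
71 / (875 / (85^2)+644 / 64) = 328304 / 47089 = 6.97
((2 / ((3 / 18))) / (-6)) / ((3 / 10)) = -20 / 3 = -6.67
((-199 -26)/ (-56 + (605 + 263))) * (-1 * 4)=1.11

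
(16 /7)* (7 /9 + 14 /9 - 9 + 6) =-32 /21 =-1.52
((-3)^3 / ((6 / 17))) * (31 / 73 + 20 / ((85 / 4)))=-15255 / 146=-104.49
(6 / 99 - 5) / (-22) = 163 / 726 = 0.22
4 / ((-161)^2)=4 / 25921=0.00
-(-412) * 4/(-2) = -824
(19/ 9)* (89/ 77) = 1691/ 693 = 2.44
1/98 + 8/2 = 393/98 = 4.01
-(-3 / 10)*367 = 1101 / 10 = 110.10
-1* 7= -7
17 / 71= 0.24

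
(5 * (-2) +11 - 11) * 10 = -100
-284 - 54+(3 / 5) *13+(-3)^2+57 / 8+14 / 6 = -311.74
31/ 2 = 15.50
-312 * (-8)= 2496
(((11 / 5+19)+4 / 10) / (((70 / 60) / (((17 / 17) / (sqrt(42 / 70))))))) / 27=8 * sqrt(15) / 35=0.89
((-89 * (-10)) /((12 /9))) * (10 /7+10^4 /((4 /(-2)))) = -23355825 /7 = -3336546.43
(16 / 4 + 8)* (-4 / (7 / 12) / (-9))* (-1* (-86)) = 5504 / 7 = 786.29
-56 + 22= -34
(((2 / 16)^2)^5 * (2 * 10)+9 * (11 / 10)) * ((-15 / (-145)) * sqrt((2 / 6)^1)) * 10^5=8304721935625 * sqrt(3) / 243269632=59128.63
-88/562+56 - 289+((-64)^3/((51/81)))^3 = -99636251047259945276253/1380553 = -72171261115842669.77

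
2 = 2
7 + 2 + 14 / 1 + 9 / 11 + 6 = 328 / 11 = 29.82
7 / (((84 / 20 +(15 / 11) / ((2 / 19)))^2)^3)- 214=-9661513694236583634326 / 45147260311390236609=-214.00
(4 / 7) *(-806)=-3224 / 7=-460.57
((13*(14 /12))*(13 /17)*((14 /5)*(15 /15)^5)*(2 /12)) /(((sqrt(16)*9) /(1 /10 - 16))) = -438893 /183600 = -2.39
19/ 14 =1.36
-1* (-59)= 59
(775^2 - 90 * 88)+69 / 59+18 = 34970726 / 59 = 592724.17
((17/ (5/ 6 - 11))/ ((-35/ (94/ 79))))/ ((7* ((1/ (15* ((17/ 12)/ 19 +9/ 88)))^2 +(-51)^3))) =-37717705860/ 616098735777931721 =-0.00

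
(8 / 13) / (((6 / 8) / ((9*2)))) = 192 / 13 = 14.77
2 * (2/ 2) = 2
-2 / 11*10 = -20 / 11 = -1.82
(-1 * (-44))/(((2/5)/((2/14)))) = 110/7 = 15.71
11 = 11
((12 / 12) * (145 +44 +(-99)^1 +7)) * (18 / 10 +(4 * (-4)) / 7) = -1649 / 35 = -47.11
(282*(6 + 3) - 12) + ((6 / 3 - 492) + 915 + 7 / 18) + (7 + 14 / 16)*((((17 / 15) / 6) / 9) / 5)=10625119 / 3600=2951.42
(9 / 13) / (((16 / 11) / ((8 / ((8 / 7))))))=693 / 208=3.33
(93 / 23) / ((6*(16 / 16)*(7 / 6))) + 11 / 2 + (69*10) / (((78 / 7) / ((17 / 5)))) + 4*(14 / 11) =10208721 / 46046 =221.71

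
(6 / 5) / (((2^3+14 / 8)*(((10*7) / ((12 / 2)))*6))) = 4 / 2275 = 0.00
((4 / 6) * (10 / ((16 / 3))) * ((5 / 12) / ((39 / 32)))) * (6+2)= 400 / 117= 3.42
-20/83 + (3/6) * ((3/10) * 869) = 215981/1660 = 130.11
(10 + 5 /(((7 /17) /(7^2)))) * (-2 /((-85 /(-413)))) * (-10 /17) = 3458.34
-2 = -2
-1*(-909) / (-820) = -909 / 820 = -1.11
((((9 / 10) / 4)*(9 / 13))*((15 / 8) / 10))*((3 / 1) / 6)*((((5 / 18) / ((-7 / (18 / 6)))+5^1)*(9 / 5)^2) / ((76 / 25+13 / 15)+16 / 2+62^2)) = 807003 / 13474080256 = 0.00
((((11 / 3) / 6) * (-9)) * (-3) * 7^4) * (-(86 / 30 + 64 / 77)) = -1464953 / 10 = -146495.30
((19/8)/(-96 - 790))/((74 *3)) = -19/1573536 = -0.00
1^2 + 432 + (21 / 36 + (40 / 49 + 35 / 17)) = 4362839 / 9996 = 436.46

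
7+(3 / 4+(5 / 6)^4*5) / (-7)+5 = 104767 / 9072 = 11.55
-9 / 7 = -1.29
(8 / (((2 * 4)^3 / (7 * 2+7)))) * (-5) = -105 / 64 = -1.64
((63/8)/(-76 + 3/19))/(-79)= 1197/910712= 0.00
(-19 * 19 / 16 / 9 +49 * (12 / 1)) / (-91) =-84311 / 13104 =-6.43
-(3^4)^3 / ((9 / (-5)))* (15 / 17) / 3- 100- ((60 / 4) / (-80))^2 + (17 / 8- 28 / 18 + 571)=3419691455 / 39168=87308.30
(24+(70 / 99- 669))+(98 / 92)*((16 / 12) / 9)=-644.14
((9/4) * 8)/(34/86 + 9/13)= 5031/304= 16.55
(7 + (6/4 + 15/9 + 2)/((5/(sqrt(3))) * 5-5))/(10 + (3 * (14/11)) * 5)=31 * sqrt(3)/3840 + 1571/6400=0.26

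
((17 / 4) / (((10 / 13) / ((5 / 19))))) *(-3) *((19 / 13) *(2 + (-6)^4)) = -33099 / 4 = -8274.75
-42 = -42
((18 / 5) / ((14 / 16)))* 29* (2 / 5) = 8352 / 175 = 47.73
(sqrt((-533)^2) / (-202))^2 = 6.96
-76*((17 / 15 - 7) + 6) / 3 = -152 / 45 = -3.38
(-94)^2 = 8836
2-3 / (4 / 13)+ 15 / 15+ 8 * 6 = 165 / 4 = 41.25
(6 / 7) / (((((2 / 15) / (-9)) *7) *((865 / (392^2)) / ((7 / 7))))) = -254016 / 173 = -1468.30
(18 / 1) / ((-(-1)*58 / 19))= 171 / 29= 5.90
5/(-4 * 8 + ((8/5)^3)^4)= 1220703125/60906976736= 0.02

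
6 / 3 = 2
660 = 660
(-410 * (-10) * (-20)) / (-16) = 5125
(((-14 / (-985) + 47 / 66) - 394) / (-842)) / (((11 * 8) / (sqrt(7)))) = 25566721 * sqrt(7) / 4816980960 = 0.01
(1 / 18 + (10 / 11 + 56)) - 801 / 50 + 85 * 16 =3467338 / 2475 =1400.94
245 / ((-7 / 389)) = -13615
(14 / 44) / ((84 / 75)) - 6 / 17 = -103 / 1496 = -0.07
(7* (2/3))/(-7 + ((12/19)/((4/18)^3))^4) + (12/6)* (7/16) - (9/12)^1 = 68630567112259/549042668616216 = 0.13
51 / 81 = 17 / 27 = 0.63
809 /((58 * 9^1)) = 809 /522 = 1.55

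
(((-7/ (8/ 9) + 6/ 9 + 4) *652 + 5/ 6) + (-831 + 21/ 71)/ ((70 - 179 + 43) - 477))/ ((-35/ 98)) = 375924934/ 64255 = 5850.52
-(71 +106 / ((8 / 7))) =-655 / 4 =-163.75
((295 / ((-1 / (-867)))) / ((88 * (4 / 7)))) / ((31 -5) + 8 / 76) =34016745 / 174592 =194.84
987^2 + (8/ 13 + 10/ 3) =37992745/ 39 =974172.95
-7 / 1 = -7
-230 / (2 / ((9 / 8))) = -1035 / 8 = -129.38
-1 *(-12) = 12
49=49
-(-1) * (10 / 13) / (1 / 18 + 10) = 180 / 2353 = 0.08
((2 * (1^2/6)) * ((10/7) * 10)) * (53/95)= 2.66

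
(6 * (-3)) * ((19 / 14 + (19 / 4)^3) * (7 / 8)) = -437589 / 256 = -1709.33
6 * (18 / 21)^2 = 4.41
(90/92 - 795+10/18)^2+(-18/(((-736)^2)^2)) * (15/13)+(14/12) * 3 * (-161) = 97180157279912973641/154493293953024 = 629025.08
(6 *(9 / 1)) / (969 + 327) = 1 / 24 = 0.04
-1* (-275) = 275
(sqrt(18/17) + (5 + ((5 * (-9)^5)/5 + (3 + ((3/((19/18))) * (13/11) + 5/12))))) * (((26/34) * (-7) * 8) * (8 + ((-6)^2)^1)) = 111238083.17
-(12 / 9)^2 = -16 / 9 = -1.78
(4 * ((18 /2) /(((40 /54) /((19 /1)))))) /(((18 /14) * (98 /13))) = 6669 /70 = 95.27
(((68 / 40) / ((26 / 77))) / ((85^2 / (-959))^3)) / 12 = -67912004083 / 69218028750000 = -0.00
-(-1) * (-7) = -7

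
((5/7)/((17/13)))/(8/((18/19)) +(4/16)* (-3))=2340/32963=0.07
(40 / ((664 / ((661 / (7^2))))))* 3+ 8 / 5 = 82111 / 20335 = 4.04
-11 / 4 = -2.75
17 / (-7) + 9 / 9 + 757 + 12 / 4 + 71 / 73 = 759.54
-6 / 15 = -2 / 5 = -0.40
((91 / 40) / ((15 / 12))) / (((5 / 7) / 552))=175812 / 125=1406.50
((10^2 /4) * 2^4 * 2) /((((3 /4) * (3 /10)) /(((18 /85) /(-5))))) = -2560 /17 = -150.59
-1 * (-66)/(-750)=-11/125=-0.09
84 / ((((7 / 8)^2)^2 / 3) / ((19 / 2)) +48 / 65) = 637378560 / 5759393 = 110.67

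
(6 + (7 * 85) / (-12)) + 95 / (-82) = -22013 / 492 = -44.74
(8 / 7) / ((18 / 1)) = 4 / 63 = 0.06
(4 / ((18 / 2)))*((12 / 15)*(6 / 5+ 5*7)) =12.87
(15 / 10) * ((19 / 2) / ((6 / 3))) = 7.12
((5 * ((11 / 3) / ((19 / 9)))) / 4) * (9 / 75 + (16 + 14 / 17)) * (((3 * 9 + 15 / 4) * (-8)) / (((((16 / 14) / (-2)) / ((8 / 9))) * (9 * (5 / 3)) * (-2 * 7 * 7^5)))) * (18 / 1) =-512787 / 7142975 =-0.07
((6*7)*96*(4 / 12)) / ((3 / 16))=7168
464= 464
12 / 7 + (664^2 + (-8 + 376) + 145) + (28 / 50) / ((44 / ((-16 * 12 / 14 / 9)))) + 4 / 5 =441411.49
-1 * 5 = -5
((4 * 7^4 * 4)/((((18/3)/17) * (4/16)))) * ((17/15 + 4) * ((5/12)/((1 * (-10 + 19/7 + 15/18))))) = -352005808/2439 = -144323.82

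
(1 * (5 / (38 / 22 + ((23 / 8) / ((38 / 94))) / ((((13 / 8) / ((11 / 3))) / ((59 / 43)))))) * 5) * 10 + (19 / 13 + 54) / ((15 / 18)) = 20849660553 / 270486320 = 77.08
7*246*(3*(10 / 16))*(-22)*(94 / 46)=-6677055 / 46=-145153.37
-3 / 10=-0.30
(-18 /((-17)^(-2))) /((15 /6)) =-10404 /5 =-2080.80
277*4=1108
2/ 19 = 0.11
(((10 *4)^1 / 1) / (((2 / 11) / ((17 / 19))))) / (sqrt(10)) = 62.25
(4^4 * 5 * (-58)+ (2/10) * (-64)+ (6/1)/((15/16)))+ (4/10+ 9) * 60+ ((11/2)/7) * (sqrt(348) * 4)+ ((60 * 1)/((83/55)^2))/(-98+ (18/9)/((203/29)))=-144665974651/1963365+ 44 * sqrt(87)/7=-73624.04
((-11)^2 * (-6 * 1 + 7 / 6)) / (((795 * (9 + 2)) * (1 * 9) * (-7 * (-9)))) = -319 / 2704590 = -0.00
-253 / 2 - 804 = -1861 / 2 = -930.50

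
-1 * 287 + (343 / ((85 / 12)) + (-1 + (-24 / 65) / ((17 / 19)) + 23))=-239773 / 1105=-216.99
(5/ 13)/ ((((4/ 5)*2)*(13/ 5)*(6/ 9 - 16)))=-375/ 62192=-0.01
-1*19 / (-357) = 19 / 357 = 0.05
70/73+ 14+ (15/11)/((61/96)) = 837852/48983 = 17.10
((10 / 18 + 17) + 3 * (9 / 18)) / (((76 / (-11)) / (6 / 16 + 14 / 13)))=-569723 / 142272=-4.00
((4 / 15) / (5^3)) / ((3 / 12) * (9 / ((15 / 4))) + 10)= 4 / 19875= 0.00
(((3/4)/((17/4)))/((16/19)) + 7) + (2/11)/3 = 65257/8976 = 7.27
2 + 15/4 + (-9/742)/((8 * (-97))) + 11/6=13099295/1727376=7.58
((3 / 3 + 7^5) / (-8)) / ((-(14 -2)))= 2101 / 12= 175.08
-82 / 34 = -41 / 17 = -2.41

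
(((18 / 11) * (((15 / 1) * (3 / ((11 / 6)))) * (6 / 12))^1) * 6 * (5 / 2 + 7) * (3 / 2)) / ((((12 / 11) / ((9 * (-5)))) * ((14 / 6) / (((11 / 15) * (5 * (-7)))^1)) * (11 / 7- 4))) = -21815325 / 68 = -320813.60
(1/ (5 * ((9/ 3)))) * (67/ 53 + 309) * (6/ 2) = 16444/ 265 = 62.05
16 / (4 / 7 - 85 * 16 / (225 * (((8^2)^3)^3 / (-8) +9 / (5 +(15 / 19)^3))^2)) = 28.00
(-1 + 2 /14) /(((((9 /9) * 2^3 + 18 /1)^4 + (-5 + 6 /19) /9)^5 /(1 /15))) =-292422339702 /101979547958212347967973084134870843578245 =-0.00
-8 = -8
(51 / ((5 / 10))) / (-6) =-17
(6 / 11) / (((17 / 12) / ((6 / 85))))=432 / 15895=0.03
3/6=1/2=0.50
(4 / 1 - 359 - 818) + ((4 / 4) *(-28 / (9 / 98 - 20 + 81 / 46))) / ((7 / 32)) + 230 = -4785495 / 5113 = -935.95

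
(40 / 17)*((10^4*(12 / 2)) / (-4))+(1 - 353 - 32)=-606528 / 17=-35678.12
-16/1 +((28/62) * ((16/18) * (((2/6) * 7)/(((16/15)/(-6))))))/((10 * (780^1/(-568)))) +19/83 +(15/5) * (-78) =-375379171/1505205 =-249.39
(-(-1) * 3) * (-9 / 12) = -9 / 4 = -2.25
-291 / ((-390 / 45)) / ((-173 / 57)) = -49761 / 4498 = -11.06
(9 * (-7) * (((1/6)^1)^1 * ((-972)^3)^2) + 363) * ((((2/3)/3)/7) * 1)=-5903310539417775886/21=-281110025686560756.48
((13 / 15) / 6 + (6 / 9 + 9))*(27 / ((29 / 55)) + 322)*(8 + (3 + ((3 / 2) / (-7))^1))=1443063059 / 36540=39492.69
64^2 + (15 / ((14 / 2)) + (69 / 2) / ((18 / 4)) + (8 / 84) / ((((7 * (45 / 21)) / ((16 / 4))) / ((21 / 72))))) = 3879997 / 945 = 4105.82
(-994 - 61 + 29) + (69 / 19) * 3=-1015.11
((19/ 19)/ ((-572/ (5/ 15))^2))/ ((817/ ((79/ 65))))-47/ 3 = -2449889991041/ 156375956880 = -15.67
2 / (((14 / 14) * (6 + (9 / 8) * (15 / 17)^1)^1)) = 272 / 951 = 0.29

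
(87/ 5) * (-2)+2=-164/ 5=-32.80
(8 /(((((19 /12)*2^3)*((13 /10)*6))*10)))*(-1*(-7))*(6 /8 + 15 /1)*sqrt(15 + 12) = 4.64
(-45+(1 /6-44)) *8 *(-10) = 21320 /3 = 7106.67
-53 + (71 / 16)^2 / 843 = -11432783 / 215808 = -52.98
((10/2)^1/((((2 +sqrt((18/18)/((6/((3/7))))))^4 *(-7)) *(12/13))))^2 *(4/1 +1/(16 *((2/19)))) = 6075511473577/321538321500000 - 26775479003 *sqrt(14)/6698715031250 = 0.00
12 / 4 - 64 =-61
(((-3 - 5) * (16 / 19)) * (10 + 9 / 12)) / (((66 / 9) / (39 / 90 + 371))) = -348472 / 95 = -3668.13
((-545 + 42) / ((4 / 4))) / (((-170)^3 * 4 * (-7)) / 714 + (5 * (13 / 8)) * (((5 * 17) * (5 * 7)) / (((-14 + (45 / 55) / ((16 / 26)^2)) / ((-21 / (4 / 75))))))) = -2515503 / 4983792250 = -0.00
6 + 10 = 16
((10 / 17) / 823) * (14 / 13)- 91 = -16551213 / 181883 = -91.00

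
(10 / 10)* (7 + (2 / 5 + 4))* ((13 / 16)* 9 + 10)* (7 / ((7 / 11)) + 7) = 142101 / 40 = 3552.52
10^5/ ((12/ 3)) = 25000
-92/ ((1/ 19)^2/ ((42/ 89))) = -1394904/ 89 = -15673.08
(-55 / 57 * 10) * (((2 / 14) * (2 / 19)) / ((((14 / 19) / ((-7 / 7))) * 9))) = 550 / 25137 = 0.02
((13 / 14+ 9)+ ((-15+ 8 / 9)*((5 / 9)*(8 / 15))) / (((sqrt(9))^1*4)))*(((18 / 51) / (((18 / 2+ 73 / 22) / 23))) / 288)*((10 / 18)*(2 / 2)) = 123685375 / 10156113072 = 0.01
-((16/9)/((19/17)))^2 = -73984/29241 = -2.53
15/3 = 5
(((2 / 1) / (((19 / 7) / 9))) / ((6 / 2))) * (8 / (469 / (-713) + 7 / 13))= -222456 / 1501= -148.21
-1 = -1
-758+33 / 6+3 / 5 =-7519 / 10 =-751.90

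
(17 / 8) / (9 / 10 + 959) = 85 / 38396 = 0.00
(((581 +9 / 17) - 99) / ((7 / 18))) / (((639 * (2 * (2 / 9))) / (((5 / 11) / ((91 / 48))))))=1.05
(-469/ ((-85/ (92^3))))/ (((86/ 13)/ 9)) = 21364473312/ 3655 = 5845273.14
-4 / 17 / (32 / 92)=-23 / 34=-0.68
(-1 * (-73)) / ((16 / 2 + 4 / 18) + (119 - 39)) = 0.83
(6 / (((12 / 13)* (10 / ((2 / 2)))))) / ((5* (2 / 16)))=26 / 25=1.04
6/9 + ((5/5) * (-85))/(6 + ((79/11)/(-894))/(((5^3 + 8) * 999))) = -317507221112/23519053167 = -13.50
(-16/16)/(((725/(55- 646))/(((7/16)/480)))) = 1379/1856000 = 0.00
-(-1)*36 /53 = 36 /53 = 0.68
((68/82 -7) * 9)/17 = -2277/697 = -3.27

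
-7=-7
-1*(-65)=65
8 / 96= 0.08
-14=-14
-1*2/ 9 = -0.22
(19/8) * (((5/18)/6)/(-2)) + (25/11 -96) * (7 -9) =3562091/19008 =187.40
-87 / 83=-1.05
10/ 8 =5/ 4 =1.25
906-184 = 722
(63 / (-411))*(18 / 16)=-189 / 1096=-0.17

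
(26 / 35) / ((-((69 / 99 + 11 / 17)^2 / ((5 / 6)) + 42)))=-1363791 / 81086257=-0.02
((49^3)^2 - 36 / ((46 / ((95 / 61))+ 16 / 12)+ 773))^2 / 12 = 10055751040257643323813537796249 / 629858215308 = 15965102614943891330.23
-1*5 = -5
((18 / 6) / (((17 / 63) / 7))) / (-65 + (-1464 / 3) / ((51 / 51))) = -189 / 1343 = -0.14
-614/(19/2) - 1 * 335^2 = -2133503/19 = -112289.63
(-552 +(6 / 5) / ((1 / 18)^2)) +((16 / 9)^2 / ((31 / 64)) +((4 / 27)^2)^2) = -12905814736 / 82373355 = -156.67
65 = 65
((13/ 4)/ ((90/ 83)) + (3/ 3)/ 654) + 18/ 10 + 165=6662903/ 39240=169.80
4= 4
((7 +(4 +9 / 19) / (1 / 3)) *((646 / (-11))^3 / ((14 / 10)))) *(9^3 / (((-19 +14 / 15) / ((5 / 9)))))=167221442412000 / 2524907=66228753.14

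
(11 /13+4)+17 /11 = 6.39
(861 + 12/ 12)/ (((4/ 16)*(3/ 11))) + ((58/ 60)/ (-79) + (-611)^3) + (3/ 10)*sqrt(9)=-90094162541/ 395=-228086487.45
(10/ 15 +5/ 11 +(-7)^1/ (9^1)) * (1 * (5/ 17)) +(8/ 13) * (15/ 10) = 1318/ 1287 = 1.02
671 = 671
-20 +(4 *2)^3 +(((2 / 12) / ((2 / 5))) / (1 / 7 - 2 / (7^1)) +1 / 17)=99785 / 204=489.14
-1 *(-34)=34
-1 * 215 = -215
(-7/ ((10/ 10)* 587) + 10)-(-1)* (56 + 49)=67498/ 587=114.99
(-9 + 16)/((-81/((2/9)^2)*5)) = -28/32805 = -0.00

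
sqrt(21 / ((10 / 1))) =sqrt(210) / 10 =1.45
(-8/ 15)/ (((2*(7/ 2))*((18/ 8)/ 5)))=-32/ 189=-0.17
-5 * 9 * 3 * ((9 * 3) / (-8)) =3645 / 8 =455.62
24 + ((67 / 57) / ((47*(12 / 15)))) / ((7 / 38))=47711 / 1974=24.17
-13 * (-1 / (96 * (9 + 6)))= 13 / 1440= 0.01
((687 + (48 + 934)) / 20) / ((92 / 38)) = 31711 / 920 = 34.47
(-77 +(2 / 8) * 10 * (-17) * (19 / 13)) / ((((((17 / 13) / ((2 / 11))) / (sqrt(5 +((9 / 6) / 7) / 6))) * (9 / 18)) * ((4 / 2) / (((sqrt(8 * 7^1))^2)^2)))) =-810208 * sqrt(987) / 187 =-136117.35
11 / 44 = 1 / 4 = 0.25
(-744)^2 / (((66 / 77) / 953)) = 615439776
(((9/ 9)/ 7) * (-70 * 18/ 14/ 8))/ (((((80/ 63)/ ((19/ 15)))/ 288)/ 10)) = -4617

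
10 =10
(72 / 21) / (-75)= -8 / 175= -0.05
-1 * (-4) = 4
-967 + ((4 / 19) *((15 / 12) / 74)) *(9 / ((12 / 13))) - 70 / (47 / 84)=-288665131 / 264328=-1092.07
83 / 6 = 13.83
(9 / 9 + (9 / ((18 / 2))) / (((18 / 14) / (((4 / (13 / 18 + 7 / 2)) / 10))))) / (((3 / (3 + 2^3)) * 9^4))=374 / 623295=0.00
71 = 71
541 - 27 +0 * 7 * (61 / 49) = 514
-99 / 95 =-1.04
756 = 756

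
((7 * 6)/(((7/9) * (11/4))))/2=108/11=9.82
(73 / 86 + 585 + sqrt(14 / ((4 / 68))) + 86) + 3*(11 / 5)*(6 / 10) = sqrt(238) + 1452989 / 2150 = 691.24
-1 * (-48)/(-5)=-48/5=-9.60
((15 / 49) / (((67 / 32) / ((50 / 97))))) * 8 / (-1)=-0.60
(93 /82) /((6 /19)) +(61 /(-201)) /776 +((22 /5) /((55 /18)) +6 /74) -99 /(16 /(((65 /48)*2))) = -1102217807933 /94646236800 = -11.65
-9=-9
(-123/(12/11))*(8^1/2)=-451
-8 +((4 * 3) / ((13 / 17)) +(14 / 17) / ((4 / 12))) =2246 / 221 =10.16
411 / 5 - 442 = -1799 / 5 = -359.80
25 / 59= 0.42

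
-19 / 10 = -1.90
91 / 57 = 1.60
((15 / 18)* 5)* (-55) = -1375 / 6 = -229.17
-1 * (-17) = 17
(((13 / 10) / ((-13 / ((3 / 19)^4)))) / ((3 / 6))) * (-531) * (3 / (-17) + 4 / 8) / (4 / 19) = 473121 / 4664120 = 0.10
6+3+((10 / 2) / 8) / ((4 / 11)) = 10.72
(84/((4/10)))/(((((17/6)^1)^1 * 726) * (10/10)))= 210/2057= 0.10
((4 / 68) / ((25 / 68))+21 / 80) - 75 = -29831 / 400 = -74.58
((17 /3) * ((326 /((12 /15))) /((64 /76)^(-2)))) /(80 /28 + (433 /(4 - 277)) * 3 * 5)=-32276608 /412623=-78.22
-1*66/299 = -66/299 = -0.22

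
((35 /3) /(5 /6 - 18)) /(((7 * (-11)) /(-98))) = -980 /1133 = -0.86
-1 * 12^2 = -144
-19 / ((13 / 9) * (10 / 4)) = -342 / 65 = -5.26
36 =36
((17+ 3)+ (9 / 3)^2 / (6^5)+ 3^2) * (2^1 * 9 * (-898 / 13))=-11250593 / 312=-36059.59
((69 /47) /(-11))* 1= -69 /517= -0.13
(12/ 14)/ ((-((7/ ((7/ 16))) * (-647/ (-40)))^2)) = -75/ 5860526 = -0.00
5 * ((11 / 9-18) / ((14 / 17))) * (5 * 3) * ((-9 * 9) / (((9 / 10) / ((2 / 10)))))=192525 / 7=27503.57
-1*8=-8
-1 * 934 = -934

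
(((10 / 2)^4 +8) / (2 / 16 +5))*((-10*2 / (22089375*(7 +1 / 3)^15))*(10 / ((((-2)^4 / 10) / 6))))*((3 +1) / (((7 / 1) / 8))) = -1009206459 / 502182759689785604682560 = -0.00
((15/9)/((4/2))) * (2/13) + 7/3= 32/13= 2.46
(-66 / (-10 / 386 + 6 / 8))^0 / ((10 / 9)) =9 / 10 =0.90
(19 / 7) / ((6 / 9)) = 57 / 14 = 4.07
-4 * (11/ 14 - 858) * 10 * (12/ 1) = 2880240/ 7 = 411462.86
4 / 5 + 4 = 4.80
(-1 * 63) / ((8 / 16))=-126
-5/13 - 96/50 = -749/325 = -2.30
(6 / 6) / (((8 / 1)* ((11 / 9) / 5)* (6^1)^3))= 5 / 2112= 0.00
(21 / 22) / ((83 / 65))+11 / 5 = 26911 / 9130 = 2.95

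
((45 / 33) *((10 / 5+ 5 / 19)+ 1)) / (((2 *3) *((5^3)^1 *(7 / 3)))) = 0.00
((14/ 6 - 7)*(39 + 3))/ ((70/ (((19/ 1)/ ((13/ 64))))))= -17024/ 65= -261.91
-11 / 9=-1.22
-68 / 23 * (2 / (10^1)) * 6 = -408 / 115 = -3.55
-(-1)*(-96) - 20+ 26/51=-5890/51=-115.49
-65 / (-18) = 65 / 18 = 3.61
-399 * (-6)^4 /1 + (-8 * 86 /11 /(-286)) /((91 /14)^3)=-1787049885872 /3455881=-517104.00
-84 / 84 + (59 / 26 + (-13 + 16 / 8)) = -253 / 26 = -9.73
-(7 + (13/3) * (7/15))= -406/45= -9.02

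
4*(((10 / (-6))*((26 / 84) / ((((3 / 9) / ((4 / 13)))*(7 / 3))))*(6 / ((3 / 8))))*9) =-5760 / 49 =-117.55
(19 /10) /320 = 19 /3200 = 0.01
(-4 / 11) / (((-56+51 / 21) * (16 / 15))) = 7 / 1100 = 0.01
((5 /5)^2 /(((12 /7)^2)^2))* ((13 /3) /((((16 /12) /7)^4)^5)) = 35736756536327978138324326191 /281474976710656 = 126962463782575.62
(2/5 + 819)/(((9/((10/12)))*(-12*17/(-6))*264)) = 241/28512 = 0.01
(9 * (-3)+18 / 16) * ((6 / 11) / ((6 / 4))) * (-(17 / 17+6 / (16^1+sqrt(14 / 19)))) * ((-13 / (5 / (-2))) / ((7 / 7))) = 8979867 / 133375 - 8073 * sqrt(266) / 133375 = 66.34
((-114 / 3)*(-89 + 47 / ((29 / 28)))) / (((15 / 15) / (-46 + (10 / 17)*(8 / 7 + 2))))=-252559780 / 3451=-73184.52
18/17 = 1.06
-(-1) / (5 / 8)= 8 / 5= 1.60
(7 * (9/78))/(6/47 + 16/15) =14805/21892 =0.68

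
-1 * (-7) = 7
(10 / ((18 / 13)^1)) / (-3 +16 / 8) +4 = -29 / 9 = -3.22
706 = 706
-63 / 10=-6.30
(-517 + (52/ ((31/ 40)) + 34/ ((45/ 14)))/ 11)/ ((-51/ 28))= 219100252/ 782595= 279.97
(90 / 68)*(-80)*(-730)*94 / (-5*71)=-24703200 / 1207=-20466.61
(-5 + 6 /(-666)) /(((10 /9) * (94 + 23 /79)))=-21962 /459355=-0.05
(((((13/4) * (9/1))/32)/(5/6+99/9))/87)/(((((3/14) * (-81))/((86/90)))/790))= -309127/8005392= -0.04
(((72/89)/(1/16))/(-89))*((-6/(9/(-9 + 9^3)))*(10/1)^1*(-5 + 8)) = 16588800/7921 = 2094.28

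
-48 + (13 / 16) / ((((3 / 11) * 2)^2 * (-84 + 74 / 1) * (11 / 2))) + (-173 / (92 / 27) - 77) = -11646409 / 66240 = -175.82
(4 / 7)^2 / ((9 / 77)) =2.79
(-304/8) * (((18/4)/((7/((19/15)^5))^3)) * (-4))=69.13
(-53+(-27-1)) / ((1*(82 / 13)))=-1053 / 82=-12.84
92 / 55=1.67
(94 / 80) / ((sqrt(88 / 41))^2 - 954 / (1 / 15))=-1927 / 23464880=-0.00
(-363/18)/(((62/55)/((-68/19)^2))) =-7693180/33573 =-229.15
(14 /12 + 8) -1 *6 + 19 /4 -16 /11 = 853 /132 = 6.46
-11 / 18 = -0.61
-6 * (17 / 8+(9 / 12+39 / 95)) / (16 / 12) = -22473 / 1520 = -14.78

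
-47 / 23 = -2.04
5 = 5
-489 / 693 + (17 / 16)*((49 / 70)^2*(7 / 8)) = -739439 / 2956800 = -0.25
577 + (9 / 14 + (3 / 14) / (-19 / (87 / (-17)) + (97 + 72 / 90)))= 51015293 / 88316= 577.64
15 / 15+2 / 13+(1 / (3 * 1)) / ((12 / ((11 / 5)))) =2843 / 2340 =1.21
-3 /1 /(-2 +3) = -3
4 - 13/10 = 2.70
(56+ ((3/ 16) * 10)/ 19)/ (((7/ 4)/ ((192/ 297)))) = 20.72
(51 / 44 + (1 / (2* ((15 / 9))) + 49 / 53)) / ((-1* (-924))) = 0.00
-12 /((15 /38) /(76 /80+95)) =-2916.88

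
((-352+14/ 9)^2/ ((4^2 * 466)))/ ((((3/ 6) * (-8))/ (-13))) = 32330077/ 603936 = 53.53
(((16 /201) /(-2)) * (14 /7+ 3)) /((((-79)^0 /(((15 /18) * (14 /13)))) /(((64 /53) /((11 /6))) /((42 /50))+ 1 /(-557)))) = -39518200 /282840701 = -0.14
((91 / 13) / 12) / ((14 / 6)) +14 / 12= 1.42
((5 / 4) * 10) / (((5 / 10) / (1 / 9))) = 25 / 9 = 2.78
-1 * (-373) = 373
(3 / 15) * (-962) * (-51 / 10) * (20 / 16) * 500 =613275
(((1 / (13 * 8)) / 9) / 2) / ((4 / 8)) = 1 / 936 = 0.00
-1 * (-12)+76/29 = 424/29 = 14.62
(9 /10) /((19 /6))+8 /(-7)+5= 2754 /665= 4.14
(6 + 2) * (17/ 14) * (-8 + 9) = 68/ 7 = 9.71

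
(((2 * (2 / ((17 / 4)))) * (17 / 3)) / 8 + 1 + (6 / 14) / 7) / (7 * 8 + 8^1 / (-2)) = 127 / 3822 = 0.03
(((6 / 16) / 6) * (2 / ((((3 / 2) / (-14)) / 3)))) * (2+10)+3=-39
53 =53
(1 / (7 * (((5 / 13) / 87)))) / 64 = 1131 / 2240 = 0.50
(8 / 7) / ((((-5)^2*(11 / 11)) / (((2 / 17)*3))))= 48 / 2975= 0.02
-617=-617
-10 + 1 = -9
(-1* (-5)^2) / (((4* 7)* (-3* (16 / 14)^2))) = 175 / 768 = 0.23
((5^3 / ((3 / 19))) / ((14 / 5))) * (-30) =-59375 / 7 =-8482.14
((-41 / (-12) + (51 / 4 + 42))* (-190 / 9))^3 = -36445767198875 / 19683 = -1851636803.28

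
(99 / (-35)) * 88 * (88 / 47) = -766656 / 1645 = -466.05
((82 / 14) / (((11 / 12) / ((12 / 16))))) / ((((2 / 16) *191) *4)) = 738 / 14707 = 0.05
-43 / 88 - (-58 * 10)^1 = 50997 / 88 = 579.51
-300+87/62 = -18513/62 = -298.60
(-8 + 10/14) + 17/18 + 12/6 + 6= 209/126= 1.66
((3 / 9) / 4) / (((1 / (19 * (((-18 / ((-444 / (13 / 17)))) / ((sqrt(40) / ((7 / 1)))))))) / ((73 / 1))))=126217 * sqrt(10) / 100640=3.97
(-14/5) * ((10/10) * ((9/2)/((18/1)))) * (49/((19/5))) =-343/38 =-9.03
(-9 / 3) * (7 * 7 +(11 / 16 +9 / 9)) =-2433 / 16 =-152.06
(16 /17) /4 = 4 /17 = 0.24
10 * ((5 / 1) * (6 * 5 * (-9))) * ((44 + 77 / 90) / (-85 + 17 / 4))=2422200 / 323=7499.07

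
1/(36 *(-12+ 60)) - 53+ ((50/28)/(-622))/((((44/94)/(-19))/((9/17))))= -37239947917/703467072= -52.94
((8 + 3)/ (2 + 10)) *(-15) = -55/ 4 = -13.75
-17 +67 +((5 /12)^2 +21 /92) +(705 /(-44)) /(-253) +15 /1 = 65.47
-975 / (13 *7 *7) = -1.53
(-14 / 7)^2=4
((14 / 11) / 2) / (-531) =-7 / 5841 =-0.00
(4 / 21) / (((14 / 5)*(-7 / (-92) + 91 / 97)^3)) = 7106875130240 / 108995113868697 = 0.07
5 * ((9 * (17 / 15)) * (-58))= -2958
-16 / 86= -8 / 43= -0.19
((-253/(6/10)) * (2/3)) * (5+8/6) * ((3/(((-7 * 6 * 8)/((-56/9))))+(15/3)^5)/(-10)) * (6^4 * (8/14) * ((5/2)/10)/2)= 1081594228/21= 51504487.05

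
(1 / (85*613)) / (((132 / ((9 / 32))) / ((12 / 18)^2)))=1 / 55022880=0.00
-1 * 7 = -7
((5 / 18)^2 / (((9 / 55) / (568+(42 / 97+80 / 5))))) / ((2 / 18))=38974375 / 15714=2480.23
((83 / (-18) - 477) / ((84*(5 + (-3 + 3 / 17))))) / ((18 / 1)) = -147373 / 1006992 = -0.15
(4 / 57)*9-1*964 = -18304 / 19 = -963.37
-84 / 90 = -14 / 15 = -0.93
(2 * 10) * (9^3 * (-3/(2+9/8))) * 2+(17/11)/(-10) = -3079313/110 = -27993.75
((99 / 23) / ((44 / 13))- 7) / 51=-31 / 276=-0.11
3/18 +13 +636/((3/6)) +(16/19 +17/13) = 1907803/1482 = 1287.32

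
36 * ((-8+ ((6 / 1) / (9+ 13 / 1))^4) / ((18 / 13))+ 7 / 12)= -2735761 / 14641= -186.86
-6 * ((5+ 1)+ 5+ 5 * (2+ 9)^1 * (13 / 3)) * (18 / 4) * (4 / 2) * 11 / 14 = -74052 / 7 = -10578.86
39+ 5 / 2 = 83 / 2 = 41.50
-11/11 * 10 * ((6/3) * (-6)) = 120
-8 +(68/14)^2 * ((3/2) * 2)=3076/49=62.78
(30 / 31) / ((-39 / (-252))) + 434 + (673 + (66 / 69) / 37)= 1113.28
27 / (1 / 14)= 378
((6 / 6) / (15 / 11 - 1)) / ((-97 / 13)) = -143 / 388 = -0.37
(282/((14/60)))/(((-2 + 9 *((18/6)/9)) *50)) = 846/35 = 24.17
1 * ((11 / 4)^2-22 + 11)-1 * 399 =-6439 / 16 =-402.44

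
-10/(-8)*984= 1230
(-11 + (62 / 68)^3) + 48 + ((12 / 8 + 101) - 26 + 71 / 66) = 149591527 / 1297032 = 115.33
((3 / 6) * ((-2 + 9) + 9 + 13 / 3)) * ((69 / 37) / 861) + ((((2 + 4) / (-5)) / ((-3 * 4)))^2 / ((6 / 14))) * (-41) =-992501 / 1061900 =-0.93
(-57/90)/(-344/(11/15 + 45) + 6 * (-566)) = 6517/35022240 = 0.00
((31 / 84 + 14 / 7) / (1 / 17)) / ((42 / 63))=3383 / 56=60.41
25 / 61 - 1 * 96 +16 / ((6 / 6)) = -4855 / 61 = -79.59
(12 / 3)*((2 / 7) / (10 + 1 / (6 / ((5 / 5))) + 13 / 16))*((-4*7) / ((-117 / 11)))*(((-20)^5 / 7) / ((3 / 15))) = -90112000000 / 143871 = -626338.87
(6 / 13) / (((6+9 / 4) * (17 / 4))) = 32 / 2431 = 0.01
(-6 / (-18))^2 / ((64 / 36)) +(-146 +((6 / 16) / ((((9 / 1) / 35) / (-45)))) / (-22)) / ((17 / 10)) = -251523 / 2992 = -84.07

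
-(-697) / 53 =697 / 53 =13.15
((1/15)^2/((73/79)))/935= 79/15357375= 0.00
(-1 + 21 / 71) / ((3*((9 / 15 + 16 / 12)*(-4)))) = 125 / 4118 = 0.03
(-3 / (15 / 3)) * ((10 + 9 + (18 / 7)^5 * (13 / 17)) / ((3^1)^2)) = -5998609 / 857157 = -7.00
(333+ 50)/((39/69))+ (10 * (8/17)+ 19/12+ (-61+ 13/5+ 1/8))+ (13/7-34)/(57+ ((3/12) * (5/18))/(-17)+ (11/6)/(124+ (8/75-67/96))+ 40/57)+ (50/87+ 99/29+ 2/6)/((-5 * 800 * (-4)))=2477243942780352460509/3963127905050678000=625.07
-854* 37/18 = -15799/9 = -1755.44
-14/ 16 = -7/ 8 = -0.88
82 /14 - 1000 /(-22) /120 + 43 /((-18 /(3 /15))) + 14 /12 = 6.92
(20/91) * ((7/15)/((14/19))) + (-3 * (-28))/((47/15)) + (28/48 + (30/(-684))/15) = 80532617/2925468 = 27.53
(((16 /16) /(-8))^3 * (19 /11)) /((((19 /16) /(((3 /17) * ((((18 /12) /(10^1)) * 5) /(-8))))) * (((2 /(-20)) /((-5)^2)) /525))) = -590625 /95744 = -6.17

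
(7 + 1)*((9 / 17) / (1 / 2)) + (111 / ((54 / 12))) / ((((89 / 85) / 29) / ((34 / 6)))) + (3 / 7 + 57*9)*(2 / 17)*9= 421641130 / 95319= 4423.47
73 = 73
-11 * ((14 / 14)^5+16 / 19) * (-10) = 3850 / 19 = 202.63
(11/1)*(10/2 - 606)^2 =3973211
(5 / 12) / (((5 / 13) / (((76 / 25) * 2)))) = 494 / 75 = 6.59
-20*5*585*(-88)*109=561132000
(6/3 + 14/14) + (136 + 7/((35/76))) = 771/5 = 154.20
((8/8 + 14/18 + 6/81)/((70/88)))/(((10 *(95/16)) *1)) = 704/17955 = 0.04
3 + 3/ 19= 60/ 19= 3.16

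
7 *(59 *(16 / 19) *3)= 19824 / 19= 1043.37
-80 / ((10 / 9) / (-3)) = 216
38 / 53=0.72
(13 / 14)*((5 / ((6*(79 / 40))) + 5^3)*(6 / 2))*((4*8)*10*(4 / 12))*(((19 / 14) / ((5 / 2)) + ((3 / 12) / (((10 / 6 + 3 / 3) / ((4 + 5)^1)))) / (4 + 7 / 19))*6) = 52877624150 / 321293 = 164577.58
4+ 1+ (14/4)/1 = 17/2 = 8.50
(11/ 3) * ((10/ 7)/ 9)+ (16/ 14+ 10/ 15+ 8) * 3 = 30.01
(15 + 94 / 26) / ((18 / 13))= 13.44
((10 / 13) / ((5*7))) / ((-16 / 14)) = -1 / 52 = -0.02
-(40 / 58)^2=-400 / 841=-0.48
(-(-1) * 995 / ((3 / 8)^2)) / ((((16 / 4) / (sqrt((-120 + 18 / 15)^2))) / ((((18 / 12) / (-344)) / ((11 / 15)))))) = -53730 / 43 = -1249.53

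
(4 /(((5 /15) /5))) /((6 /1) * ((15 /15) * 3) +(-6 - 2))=6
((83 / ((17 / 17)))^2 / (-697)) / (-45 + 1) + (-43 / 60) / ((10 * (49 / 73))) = 26567437 / 225409800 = 0.12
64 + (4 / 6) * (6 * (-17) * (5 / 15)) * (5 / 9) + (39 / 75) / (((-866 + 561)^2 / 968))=3228307268 / 62791875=51.41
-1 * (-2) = 2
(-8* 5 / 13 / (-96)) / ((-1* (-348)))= 0.00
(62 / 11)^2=3844 / 121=31.77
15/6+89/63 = 493/126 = 3.91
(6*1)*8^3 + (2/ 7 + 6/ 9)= 64532/ 21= 3072.95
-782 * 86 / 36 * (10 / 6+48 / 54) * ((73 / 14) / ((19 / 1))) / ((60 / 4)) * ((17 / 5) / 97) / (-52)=479893459 / 8150851800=0.06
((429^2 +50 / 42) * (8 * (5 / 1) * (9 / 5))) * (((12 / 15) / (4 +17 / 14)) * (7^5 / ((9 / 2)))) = 8314513792256 / 1095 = 7593163280.60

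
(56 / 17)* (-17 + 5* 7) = 59.29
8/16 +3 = 7/2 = 3.50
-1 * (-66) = 66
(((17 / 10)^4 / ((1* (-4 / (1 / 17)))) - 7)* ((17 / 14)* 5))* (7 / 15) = -1614507 / 80000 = -20.18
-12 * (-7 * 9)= 756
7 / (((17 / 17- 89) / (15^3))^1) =-23625 / 88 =-268.47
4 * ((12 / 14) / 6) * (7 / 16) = 0.25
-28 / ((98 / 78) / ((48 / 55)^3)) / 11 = -17252352 / 12810875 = -1.35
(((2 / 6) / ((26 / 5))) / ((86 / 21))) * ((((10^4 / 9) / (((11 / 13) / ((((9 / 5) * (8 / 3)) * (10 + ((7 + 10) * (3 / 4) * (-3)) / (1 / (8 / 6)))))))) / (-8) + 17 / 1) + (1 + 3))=505.97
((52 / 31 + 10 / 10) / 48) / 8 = 83 / 11904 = 0.01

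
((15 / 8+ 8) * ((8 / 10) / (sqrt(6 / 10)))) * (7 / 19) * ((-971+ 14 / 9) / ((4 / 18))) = -964985 * sqrt(15) / 228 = -16391.98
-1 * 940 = -940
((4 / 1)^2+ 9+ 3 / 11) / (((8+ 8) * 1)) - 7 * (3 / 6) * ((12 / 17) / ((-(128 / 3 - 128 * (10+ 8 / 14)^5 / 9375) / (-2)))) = 621636712331 / 392855901152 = 1.58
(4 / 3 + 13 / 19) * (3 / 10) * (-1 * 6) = -69 / 19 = -3.63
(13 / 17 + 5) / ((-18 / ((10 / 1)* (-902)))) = 441980 / 153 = 2888.76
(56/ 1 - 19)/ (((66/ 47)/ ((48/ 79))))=13912/ 869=16.01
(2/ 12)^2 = 1/ 36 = 0.03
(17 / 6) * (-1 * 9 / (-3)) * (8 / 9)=68 / 9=7.56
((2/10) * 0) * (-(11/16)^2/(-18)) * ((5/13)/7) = 0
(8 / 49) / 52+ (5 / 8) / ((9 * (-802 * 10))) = 230339 / 73565856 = 0.00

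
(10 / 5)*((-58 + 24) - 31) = -130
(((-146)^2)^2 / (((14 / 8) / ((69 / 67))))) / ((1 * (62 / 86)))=370897942.57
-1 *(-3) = 3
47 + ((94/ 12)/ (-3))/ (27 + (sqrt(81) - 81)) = 38117/ 810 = 47.06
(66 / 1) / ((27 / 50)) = 1100 / 9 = 122.22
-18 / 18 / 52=-1 / 52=-0.02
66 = 66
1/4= 0.25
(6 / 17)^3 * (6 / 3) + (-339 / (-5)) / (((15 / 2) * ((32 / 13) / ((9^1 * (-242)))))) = -7859441133 / 982600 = -7998.62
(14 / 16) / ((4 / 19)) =133 / 32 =4.16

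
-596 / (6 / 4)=-1192 / 3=-397.33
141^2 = 19881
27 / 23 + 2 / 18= 266 / 207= 1.29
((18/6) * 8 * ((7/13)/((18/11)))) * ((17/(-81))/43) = -5236/135837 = -0.04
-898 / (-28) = 449 / 14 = 32.07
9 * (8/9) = 8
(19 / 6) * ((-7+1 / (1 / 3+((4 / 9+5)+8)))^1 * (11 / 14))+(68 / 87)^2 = -436902185 / 26279568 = -16.63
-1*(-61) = 61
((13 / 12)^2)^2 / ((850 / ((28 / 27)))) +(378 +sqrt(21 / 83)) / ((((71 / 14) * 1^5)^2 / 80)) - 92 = 15680 * sqrt(1743) / 418403 +649981298942407 / 599741884800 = 1085.33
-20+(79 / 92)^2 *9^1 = -13.36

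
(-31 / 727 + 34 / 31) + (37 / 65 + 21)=33141079 / 1464905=22.62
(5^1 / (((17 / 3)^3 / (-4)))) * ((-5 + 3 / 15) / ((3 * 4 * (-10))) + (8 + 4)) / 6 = -5418 / 24565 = -0.22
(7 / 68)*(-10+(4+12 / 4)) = -21 / 68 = -0.31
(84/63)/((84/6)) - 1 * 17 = -355/21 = -16.90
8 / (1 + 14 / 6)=2.40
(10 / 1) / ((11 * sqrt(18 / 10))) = 10 * sqrt(5) / 33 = 0.68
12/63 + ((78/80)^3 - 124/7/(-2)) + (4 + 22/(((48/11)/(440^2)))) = 437284127233/448000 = 976080.64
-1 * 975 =-975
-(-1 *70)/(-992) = -35/496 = -0.07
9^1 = 9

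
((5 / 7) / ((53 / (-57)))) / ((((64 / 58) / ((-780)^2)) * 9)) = -34919625 / 742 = -47061.49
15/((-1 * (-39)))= 5/13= 0.38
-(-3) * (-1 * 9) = -27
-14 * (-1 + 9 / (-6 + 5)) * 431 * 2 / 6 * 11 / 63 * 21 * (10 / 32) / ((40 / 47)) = 7798945 / 288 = 27079.67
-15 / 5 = -3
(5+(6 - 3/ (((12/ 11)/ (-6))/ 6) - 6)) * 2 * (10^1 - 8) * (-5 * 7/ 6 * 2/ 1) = -14560/ 3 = -4853.33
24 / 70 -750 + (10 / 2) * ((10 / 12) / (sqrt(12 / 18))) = -26238 / 35 + 25 * sqrt(6) / 12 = -744.55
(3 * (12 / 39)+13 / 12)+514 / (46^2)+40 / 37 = 10169011 / 3053388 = 3.33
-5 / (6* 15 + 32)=-5 / 122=-0.04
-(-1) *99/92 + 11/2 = 605/92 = 6.58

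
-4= -4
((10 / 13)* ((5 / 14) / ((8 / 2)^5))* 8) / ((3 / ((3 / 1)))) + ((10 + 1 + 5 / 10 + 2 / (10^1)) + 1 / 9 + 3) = 7764517 / 524160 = 14.81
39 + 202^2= 40843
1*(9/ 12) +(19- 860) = -3361/ 4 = -840.25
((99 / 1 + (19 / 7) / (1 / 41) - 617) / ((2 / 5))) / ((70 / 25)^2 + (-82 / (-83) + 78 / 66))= -101.58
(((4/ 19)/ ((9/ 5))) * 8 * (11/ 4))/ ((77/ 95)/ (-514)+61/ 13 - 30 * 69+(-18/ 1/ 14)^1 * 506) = -102902800/ 108612876213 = -0.00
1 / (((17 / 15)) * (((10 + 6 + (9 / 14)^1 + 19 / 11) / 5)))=3850 / 16031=0.24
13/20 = 0.65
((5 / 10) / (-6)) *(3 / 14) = -1 / 56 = -0.02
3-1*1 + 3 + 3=8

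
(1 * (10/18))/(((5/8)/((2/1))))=16/9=1.78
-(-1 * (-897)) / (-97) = 897 / 97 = 9.25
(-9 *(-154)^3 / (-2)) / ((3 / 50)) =-273919800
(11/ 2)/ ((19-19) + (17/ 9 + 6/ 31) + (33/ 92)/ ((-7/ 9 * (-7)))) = 6917526/ 2702011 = 2.56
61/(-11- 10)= -61/21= -2.90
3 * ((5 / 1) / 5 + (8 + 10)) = 57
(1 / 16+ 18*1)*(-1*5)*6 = -4335 / 8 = -541.88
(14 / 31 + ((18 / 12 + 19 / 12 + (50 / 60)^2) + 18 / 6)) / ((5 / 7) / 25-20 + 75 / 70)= -20170 / 52731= -0.38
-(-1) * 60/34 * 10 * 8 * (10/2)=12000/17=705.88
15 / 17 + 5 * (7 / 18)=865 / 306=2.83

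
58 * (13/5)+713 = 4319/5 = 863.80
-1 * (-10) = 10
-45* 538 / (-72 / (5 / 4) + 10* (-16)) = 60525 / 544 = 111.26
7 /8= 0.88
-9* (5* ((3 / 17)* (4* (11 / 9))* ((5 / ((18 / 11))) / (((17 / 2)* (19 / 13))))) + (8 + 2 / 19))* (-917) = 1246168154 / 16473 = 75649.13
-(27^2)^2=-531441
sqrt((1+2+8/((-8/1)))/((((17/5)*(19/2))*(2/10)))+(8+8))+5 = 2*sqrt(425391)/323+5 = 9.04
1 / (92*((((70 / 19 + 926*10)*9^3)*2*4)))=0.00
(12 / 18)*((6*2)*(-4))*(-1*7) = 224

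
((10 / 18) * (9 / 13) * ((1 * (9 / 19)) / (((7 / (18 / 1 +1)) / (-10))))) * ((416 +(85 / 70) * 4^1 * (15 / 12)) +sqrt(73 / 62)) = -1329525 / 637-225 * sqrt(4526) / 2821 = -2092.53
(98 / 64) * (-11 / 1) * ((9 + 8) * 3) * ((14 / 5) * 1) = -2405.29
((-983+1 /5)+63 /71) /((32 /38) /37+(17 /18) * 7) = -4410918666 /29800475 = -148.02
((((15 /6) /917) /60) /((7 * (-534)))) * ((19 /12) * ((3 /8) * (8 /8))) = -19 /2632508928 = -0.00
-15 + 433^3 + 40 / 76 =1542471728 / 19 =81182722.53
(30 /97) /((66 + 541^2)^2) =30 /8312978182873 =0.00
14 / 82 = 7 / 41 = 0.17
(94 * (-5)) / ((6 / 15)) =-1175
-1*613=-613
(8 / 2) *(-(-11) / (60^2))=11 / 900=0.01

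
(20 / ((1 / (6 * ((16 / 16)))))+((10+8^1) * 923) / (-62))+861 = 22104 / 31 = 713.03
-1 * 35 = -35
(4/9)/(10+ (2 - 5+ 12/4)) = 0.04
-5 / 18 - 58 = -1049 / 18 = -58.28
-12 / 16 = -3 / 4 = -0.75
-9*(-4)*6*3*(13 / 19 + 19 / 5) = 276048 / 95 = 2905.77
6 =6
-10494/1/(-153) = 1166/17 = 68.59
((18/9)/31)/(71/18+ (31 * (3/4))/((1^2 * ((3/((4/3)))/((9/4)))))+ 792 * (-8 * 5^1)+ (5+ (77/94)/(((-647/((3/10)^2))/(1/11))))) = -0.00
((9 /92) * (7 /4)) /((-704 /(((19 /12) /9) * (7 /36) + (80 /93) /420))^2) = 935686921 /2060746484839612416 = 0.00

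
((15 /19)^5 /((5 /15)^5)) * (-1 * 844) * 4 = -622966950000 /2476099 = -251592.10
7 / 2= 3.50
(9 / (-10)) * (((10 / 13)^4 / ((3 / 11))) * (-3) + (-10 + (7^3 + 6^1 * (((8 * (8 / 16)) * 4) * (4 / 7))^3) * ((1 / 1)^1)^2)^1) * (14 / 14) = -433323428067 / 97964230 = -4423.28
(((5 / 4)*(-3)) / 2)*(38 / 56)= -285 / 224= -1.27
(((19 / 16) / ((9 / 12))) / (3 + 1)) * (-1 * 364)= -1729 / 12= -144.08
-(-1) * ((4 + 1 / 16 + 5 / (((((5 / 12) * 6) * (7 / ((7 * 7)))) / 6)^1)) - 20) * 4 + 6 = 1113 / 4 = 278.25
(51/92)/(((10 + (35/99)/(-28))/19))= 95931/90965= 1.05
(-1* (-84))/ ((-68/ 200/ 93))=-390600/ 17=-22976.47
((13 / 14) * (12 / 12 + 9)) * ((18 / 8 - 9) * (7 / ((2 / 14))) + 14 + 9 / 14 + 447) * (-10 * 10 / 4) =-5955625 / 196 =-30385.84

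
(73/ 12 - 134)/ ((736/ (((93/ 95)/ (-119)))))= 9517/ 6656384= 0.00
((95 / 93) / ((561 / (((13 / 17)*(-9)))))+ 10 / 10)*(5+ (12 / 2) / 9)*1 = 32438 / 5797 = 5.60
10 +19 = 29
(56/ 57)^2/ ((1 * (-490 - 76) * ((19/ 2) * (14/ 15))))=-1120/ 5823291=-0.00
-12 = -12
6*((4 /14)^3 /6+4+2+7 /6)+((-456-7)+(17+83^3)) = 195984720 /343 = 571384.02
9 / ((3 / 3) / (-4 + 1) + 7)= 27 / 20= 1.35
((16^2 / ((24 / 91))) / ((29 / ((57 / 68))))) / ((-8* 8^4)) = -1729 / 2019328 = -0.00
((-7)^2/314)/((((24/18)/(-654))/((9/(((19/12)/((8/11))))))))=-316.43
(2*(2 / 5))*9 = 36 / 5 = 7.20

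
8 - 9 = -1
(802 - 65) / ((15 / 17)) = 12529 / 15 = 835.27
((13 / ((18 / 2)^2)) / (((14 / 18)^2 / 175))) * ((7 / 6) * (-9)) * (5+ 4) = -8775 / 2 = -4387.50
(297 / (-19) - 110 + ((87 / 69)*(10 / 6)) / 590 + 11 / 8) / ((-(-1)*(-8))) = 76886773 / 4950336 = 15.53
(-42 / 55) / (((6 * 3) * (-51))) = 7 / 8415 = 0.00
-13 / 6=-2.17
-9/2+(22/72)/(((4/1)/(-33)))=-337/48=-7.02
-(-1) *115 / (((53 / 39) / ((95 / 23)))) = 18525 / 53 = 349.53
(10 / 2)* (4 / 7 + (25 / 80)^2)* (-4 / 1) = -5995 / 448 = -13.38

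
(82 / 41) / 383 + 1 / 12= 407 / 4596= 0.09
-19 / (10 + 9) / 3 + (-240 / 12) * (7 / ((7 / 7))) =-421 / 3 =-140.33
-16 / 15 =-1.07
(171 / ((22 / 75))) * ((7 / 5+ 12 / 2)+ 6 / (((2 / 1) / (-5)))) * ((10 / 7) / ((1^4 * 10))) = -48735 / 77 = -632.92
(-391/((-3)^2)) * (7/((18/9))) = -2737/18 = -152.06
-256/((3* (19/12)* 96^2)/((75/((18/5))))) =-125/1026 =-0.12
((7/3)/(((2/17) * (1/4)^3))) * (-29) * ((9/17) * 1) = -19488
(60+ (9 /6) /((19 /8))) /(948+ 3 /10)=3840 /60059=0.06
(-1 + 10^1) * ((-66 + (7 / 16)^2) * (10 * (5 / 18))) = -421175 / 256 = -1645.21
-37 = -37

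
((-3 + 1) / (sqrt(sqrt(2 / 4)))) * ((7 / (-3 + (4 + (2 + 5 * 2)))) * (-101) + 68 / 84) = 29252 * 2^(1 / 4) / 273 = 127.42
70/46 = 35/23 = 1.52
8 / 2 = 4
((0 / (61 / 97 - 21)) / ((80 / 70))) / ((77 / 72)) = 0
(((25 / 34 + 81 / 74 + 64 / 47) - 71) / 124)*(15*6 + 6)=-48110880 / 916453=-52.50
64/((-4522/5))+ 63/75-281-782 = -60042594/56525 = -1062.23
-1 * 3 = -3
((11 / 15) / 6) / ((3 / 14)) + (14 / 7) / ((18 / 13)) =272 / 135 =2.01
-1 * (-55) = 55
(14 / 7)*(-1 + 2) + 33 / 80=193 / 80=2.41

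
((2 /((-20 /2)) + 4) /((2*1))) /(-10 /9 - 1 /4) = -342 /245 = -1.40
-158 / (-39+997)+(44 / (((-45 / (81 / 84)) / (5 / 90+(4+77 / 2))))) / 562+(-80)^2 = 180894376183 / 28265790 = 6399.76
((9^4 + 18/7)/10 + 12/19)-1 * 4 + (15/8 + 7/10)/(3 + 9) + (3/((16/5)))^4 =85503618827/130744320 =653.98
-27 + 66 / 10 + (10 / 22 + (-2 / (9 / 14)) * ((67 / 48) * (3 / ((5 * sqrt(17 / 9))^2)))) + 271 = 4689561 / 18700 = 250.78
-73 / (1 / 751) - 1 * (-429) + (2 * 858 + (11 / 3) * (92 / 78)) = -6162820 / 117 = -52673.68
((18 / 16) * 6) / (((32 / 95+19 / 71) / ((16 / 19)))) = 9.40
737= 737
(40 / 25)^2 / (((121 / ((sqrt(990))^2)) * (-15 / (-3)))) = 1152 / 275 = 4.19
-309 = -309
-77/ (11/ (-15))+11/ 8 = 851/ 8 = 106.38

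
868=868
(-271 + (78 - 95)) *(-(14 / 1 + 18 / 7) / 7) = 681.80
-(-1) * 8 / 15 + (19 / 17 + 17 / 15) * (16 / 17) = 3832 / 1445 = 2.65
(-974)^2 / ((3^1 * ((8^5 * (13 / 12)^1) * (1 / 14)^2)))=11621281 / 6656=1745.99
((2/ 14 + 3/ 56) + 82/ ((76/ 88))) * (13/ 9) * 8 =1316029/ 1197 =1099.44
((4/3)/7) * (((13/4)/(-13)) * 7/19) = -1/57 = -0.02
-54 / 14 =-27 / 7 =-3.86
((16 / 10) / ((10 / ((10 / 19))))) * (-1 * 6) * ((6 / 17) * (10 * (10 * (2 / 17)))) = -11520 / 5491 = -2.10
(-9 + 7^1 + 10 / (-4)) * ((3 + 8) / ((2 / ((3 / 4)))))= -297 / 16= -18.56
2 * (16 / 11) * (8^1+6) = 40.73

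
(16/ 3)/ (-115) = -16/ 345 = -0.05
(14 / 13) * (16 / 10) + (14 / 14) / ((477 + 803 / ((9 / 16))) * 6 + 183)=3901267 / 2264015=1.72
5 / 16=0.31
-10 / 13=-0.77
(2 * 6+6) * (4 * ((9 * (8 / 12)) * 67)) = 28944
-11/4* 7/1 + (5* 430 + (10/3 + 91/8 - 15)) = 51131/24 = 2130.46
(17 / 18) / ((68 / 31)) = 31 / 72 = 0.43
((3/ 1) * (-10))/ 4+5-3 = -11/ 2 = -5.50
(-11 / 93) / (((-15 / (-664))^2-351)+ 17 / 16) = 4849856 / 14348581167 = 0.00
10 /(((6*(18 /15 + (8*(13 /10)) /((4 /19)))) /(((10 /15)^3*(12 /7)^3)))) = 12800 /260337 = 0.05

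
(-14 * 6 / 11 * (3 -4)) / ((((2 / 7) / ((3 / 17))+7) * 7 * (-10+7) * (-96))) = 7 / 15928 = 0.00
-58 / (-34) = 1.71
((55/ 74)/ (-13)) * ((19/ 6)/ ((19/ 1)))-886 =-5114047/ 5772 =-886.01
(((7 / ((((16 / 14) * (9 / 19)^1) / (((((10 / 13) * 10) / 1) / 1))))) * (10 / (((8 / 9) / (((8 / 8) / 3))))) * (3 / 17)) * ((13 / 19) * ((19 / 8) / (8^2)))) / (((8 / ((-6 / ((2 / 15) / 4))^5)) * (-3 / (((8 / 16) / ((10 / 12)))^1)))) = 4294892109375 / 544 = 7895022259.88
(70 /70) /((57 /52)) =52 /57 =0.91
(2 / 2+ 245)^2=60516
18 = 18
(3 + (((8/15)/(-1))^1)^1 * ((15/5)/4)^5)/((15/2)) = 613/1600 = 0.38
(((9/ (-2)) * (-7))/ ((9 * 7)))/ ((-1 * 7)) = -1/ 14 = -0.07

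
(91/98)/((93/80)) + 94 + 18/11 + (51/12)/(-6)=1827999/19096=95.73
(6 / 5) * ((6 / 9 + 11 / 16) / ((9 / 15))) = 65 / 24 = 2.71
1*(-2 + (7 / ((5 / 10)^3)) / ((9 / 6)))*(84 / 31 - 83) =-263834 / 93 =-2836.92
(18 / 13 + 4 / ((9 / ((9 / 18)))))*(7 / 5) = 1316 / 585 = 2.25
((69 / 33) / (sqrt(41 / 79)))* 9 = 207* sqrt(3239) / 451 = 26.12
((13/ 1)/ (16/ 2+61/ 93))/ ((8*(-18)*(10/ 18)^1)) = -1209/ 64400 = -0.02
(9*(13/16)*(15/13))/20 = 27/64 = 0.42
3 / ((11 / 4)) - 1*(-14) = 166 / 11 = 15.09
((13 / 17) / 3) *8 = 104 / 51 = 2.04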